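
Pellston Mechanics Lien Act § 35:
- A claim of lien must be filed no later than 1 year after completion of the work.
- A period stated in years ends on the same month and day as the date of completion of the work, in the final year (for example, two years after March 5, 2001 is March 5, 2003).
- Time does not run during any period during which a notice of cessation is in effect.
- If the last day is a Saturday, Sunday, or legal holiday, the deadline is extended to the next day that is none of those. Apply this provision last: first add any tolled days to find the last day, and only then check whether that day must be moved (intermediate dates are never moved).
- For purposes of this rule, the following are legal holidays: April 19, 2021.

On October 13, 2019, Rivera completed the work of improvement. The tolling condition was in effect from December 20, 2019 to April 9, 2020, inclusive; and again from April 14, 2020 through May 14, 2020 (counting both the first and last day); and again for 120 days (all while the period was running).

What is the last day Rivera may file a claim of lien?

1 year after October 13, 2019 is October 13, 2020.
From December 20, 2019 through April 9, 2020 inclusive is 112 days; tolling adds 112 days: October 13, 2020 + 112 days = February 2, 2021.
From April 14, 2020 through May 14, 2020 inclusive is 31 days; tolling adds 31 days: February 2, 2021 + 31 days = March 5, 2021.
Tolling adds 120 days: March 5, 2021 + 120 days = July 3, 2021.
July 3, 2021 is Saturday; July 4, 2021 is Sunday. The next qualifying day is July 5, 2021.

July 5, 2021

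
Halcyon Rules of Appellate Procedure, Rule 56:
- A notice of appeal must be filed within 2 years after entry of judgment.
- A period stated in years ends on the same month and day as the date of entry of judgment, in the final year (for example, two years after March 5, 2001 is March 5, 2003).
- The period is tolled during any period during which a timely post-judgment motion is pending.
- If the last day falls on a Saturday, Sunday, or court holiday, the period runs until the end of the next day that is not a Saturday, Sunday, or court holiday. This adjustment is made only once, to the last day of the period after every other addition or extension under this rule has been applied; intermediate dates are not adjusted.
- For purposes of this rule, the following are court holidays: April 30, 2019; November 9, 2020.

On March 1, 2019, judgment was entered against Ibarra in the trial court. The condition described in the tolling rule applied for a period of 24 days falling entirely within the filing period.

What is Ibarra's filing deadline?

March 25, 2021

2 years after March 1, 2019 is March 1, 2021.
Tolling adds 24 days: March 1, 2021 + 24 days = March 25, 2021.
March 25, 2021 is a Thursday and not a court holiday, so no extension applies.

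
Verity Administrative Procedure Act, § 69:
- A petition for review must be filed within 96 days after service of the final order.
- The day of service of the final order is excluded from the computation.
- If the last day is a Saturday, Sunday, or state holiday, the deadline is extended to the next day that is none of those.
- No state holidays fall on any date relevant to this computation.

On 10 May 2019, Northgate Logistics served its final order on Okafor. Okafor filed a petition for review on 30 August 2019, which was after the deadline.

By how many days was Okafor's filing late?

96 days after 10 May 2019 is August 14, 2019.
August 14, 2019 is a Wednesday and not a state holiday, so no extension applies.
The deadline is August 14, 2019; from August 14, 2019 to August 30, 2019 is 16 days.

16 days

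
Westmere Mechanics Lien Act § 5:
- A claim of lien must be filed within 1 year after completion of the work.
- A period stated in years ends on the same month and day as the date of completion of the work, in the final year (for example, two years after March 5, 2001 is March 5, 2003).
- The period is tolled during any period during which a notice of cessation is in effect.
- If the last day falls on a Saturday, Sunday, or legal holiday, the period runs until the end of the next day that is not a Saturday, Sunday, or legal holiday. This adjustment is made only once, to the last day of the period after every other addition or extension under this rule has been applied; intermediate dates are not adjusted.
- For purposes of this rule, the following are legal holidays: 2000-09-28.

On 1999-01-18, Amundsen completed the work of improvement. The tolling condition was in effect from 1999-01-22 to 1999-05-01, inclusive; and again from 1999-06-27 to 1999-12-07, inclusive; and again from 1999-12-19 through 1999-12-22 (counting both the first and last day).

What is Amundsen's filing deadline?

1 year after 1999-01-18 is January 18, 2000.
From January 22, 1999 through May 1, 1999 inclusive is 100 days; tolling adds 100 days: January 18, 2000 + 100 days = April 27, 2000.
From June 27, 1999 through December 7, 1999 inclusive is 164 days; tolling adds 164 days: April 27, 2000 + 164 days = October 8, 2000.
From December 19, 1999 through December 22, 1999 inclusive is 4 days; tolling adds 4 days: October 8, 2000 + 4 days = October 12, 2000.
October 12, 2000 is a Thursday and not a legal holiday, so no extension applies.

October 12, 2000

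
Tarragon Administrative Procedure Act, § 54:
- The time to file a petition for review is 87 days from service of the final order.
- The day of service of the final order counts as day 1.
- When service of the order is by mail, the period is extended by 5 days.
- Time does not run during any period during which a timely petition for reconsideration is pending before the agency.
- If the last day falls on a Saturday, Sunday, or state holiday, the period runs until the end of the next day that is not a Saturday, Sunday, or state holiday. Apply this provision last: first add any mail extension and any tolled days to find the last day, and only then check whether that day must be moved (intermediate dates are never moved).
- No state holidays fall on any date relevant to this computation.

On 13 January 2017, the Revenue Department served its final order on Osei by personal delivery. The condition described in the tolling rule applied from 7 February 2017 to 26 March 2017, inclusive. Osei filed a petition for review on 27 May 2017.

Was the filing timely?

Counting 13 January 2017 as day 1, day 87 is April 9, 2017.
Service was not by mail, so no mail extension applies.
From February 7, 2017 through March 26, 2017 inclusive is 48 days; tolling adds 48 days: April 9, 2017 + 48 days = May 27, 2017.
May 27, 2017 is Saturday; May 28, 2017 is Sunday. The next qualifying day is May 29, 2017.
The deadline is May 29, 2017; the filing on May 27, 2017 is on or before that date.

Yes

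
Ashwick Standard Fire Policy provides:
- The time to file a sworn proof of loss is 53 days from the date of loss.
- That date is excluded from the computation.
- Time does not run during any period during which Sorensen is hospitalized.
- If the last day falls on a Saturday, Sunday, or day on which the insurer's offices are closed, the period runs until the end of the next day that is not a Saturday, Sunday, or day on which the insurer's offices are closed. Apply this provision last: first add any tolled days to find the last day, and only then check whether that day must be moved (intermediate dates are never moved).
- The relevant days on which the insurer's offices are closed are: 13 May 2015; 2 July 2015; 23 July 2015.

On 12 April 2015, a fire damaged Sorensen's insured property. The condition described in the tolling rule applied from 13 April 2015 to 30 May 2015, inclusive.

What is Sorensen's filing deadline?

53 days after 12 April 2015 is June 4, 2015.
From April 13, 2015 through May 30, 2015 inclusive is 48 days; tolling adds 48 days: June 4, 2015 + 48 days = July 22, 2015.
July 22, 2015 is a Wednesday and not a day on which the insurer's offices are closed, so no extension applies.

July 22, 2015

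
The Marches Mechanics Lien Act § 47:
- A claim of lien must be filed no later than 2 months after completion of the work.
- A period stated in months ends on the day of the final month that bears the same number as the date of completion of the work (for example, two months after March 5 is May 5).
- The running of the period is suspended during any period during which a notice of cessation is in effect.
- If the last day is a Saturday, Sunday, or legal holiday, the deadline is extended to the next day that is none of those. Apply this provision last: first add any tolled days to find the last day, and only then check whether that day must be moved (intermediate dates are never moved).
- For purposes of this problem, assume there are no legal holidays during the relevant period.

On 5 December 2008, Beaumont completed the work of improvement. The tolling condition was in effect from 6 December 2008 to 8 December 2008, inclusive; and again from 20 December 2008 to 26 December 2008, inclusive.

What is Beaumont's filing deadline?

February 16, 2009

2 months after 5 December 2008 is February 5, 2009.
From December 6, 2008 through December 8, 2008 inclusive is 3 days; tolling adds 3 days: February 5, 2009 + 3 days = February 8, 2009.
From December 20, 2008 through December 26, 2008 inclusive is 7 days; tolling adds 7 days: February 8, 2009 + 7 days = February 15, 2009.
February 15, 2009 is Sunday. The next qualifying day is February 16, 2009.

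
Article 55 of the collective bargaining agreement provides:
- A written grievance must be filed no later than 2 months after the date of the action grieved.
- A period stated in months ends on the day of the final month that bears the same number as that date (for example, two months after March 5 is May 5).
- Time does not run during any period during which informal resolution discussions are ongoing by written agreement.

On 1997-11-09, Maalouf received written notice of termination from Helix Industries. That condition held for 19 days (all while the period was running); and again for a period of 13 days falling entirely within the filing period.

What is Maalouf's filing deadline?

February 10, 1998

2 months after 1997-11-09 is January 9, 1998.
Tolling adds 19 days: January 9, 1998 + 19 days = January 28, 1998.
Tolling adds 13 days: January 28, 1998 + 13 days = February 10, 1998.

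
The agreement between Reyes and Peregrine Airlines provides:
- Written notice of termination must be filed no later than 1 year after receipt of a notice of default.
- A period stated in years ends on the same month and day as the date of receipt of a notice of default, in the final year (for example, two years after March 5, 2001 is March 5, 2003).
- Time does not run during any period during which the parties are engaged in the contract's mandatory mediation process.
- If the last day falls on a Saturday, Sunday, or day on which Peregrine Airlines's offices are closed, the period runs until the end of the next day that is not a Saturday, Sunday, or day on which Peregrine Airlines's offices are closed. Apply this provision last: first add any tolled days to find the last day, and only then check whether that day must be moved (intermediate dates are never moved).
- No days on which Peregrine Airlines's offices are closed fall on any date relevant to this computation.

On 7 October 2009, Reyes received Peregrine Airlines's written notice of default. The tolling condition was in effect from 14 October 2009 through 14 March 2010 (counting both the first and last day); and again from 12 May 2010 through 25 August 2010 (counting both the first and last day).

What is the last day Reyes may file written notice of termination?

June 22, 2011

1 year after 7 October 2009 is October 7, 2010.
From October 14, 2009 through March 14, 2010 inclusive is 152 days; tolling adds 152 days: October 7, 2010 + 152 days = March 8, 2011.
From May 12, 2010 through August 25, 2010 inclusive is 106 days; tolling adds 106 days: March 8, 2011 + 106 days = June 22, 2011.
June 22, 2011 is a Wednesday and not a day on which Peregrine Airlines's offices are closed, so no extension applies.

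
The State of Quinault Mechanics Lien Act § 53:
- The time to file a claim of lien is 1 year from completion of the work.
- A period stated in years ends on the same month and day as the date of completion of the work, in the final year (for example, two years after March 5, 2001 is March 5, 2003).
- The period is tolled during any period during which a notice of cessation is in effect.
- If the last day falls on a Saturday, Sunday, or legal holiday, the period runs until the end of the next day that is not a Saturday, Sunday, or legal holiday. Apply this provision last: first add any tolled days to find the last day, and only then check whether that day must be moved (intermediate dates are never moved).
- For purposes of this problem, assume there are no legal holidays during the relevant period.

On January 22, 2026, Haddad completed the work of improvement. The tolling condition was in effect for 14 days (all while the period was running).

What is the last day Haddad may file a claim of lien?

February 5, 2027

1 year after January 22, 2026 is January 22, 2027.
Tolling adds 14 days: January 22, 2027 + 14 days = February 5, 2027.
February 5, 2027 is a Friday and not a legal holiday, so no extension applies.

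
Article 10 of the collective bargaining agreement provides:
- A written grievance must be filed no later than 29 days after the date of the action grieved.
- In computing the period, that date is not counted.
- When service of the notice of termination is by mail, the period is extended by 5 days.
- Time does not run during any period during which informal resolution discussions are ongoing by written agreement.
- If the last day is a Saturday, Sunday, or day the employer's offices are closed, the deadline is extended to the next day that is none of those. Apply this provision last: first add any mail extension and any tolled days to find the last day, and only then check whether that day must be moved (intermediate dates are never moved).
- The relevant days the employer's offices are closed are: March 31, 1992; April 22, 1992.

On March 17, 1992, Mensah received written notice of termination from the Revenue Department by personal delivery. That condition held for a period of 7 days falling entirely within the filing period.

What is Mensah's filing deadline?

April 23, 1992

29 days after March 17, 1992 is April 15, 1992.
Service was not by mail, so no mail extension applies.
Tolling adds 7 days: April 15, 1992 + 7 days = April 22, 1992.
April 22, 1992 is a listed holiday. The next qualifying day is April 23, 1992.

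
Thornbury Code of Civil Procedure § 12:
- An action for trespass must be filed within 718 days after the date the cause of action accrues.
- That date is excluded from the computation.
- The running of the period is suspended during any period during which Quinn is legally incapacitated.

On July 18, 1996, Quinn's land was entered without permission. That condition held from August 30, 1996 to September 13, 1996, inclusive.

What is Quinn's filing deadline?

718 days after July 18, 1996 is July 6, 1998.
From August 30, 1996 through September 13, 1996 inclusive is 15 days; tolling adds 15 days: July 6, 1998 + 15 days = July 21, 1998.

July 21, 1998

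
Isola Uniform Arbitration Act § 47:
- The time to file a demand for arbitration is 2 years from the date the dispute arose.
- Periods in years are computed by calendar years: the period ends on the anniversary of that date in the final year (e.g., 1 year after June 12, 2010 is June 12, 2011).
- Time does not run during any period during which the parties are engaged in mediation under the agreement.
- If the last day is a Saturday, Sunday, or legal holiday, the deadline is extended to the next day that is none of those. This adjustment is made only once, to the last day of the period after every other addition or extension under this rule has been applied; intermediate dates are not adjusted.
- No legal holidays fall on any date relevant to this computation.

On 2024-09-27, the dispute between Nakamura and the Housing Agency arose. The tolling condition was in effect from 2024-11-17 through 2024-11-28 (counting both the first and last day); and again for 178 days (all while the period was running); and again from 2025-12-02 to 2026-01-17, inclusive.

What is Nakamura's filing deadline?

May 24, 2027

2 years after 2024-09-27 is September 27, 2026.
From November 17, 2024 through November 28, 2024 inclusive is 12 days; tolling adds 12 days: September 27, 2026 + 12 days = October 9, 2026.
Tolling adds 178 days: October 9, 2026 + 178 days = April 5, 2027.
From December 2, 2025 through January 17, 2026 inclusive is 47 days; tolling adds 47 days: April 5, 2027 + 47 days = May 22, 2027.
May 22, 2027 is Saturday; May 23, 2027 is Sunday. The next qualifying day is May 24, 2027.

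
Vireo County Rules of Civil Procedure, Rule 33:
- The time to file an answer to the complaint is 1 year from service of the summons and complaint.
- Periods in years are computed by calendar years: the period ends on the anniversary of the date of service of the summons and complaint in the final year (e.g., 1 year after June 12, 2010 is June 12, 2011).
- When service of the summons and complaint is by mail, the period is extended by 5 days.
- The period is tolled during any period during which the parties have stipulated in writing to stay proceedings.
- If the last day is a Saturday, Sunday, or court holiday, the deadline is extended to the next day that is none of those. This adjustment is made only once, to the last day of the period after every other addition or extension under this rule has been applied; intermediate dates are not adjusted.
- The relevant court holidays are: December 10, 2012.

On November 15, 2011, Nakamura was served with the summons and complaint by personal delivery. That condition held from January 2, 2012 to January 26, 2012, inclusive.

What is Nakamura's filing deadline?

1 year after November 15, 2011 is November 15, 2012.
Service was not by mail, so no mail extension applies.
From January 2, 2012 through January 26, 2012 inclusive is 25 days; tolling adds 25 days: November 15, 2012 + 25 days = December 10, 2012.
December 10, 2012 is a listed holiday. The next qualifying day is December 11, 2012.

December 11, 2012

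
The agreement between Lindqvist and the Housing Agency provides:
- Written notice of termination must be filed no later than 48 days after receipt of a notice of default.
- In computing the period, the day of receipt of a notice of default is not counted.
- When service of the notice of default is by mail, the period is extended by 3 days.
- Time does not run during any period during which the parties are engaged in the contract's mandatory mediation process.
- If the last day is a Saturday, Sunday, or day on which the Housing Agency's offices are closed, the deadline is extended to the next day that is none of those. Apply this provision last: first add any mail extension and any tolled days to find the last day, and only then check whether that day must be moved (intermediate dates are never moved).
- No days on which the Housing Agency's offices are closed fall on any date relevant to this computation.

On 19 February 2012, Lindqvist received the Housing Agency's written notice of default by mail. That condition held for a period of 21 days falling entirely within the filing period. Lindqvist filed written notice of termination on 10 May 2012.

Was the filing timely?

48 days after 19 February 2012 is April 7, 2012.
Service was by mail, adding 3 days: April 7, 2012 + 3 days = April 10, 2012.
Tolling adds 21 days: April 10, 2012 + 21 days = May 1, 2012.
May 1, 2012 is a Tuesday and not a day on which the Housing Agency's offices are closed, so no extension applies.
The deadline is May 1, 2012; the filing on May 10, 2012 is after that date.

No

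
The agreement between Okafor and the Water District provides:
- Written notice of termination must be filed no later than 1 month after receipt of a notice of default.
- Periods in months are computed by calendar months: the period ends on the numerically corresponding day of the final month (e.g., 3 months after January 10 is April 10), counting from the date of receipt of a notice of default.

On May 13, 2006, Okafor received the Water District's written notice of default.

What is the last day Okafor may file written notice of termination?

June 13, 2006

1 month after May 13, 2006 is June 13, 2006.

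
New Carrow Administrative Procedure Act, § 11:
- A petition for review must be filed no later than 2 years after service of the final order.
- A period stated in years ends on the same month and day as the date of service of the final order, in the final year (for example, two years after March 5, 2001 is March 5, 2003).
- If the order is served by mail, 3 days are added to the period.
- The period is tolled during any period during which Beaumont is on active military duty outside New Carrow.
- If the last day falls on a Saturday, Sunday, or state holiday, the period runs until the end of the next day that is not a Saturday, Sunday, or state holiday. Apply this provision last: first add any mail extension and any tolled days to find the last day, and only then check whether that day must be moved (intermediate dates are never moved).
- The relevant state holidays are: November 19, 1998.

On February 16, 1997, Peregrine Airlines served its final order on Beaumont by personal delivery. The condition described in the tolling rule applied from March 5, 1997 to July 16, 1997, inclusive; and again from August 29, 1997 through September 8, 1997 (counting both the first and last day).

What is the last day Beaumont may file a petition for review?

July 12, 1999

2 years after February 16, 1997 is February 16, 1999.
Service was not by mail, so no mail extension applies.
From March 5, 1997 through July 16, 1997 inclusive is 134 days; tolling adds 134 days: February 16, 1999 + 134 days = June 30, 1999.
From August 29, 1997 through September 8, 1997 inclusive is 11 days; tolling adds 11 days: June 30, 1999 + 11 days = July 11, 1999.
July 11, 1999 is Sunday. The next qualifying day is July 12, 1999.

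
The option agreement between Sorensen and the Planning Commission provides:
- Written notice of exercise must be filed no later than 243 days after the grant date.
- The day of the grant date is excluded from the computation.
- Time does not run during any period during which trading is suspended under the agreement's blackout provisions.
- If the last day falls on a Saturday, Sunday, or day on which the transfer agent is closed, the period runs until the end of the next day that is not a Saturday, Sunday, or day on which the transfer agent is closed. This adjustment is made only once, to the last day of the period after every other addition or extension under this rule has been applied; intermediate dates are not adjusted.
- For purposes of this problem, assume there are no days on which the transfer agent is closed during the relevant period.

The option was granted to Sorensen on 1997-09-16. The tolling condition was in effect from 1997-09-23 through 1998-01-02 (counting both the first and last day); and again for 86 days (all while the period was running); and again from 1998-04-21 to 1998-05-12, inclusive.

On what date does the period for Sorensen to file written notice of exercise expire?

243 days after 1997-09-16 is May 17, 1998.
From September 23, 1997 through January 2, 1998 inclusive is 102 days; tolling adds 102 days: May 17, 1998 + 102 days = August 27, 1998.
Tolling adds 86 days: August 27, 1998 + 86 days = November 21, 1998.
From April 21, 1998 through May 12, 1998 inclusive is 22 days; tolling adds 22 days: November 21, 1998 + 22 days = December 13, 1998.
December 13, 1998 is Sunday. The next qualifying day is December 14, 1998.

December 14, 1998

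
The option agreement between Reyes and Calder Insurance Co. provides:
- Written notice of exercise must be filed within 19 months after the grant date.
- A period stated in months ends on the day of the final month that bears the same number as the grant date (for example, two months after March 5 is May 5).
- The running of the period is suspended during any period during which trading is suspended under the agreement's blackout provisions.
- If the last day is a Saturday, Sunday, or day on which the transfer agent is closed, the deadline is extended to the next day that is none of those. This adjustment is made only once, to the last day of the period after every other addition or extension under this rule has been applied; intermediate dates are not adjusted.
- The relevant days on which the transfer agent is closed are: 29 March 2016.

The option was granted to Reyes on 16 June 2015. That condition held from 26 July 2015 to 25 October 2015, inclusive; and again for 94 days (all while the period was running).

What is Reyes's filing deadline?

19 months after 16 June 2015 is January 16, 2017.
From July 26, 2015 through October 25, 2015 inclusive is 92 days; tolling adds 92 days: January 16, 2017 + 92 days = April 18, 2017.
Tolling adds 94 days: April 18, 2017 + 94 days = July 21, 2017.
July 21, 2017 is a Friday and not a day on which the transfer agent is closed, so no extension applies.

July 21, 2017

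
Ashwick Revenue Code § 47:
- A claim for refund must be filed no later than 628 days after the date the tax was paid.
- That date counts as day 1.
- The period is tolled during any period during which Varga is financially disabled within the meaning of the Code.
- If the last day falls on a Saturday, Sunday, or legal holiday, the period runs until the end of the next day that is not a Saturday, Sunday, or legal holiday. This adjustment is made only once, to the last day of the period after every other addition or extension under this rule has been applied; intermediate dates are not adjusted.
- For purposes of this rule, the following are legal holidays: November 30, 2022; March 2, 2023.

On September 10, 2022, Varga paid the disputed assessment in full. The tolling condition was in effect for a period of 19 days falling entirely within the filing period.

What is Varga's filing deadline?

June 17, 2024

Counting September 10, 2022 as day 1, day 628 is May 29, 2024.
Tolling adds 19 days: May 29, 2024 + 19 days = June 17, 2024.
June 17, 2024 is a Monday and not a legal holiday, so no extension applies.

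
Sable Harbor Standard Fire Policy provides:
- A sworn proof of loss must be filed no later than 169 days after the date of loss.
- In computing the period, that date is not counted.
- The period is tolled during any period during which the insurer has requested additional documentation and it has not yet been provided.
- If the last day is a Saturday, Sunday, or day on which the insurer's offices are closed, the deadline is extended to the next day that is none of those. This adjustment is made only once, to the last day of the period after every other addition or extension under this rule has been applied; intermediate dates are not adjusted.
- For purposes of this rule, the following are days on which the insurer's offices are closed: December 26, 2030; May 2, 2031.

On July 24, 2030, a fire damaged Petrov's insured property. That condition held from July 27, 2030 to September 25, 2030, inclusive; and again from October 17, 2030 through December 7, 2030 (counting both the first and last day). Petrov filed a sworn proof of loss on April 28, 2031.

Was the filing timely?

Yes

169 days after July 24, 2030 is January 9, 2031.
From July 27, 2030 through September 25, 2030 inclusive is 61 days; tolling adds 61 days: January 9, 2031 + 61 days = March 11, 2031.
From October 17, 2030 through December 7, 2030 inclusive is 52 days; tolling adds 52 days: March 11, 2031 + 52 days = May 2, 2031.
May 2, 2031 is a listed holiday; May 3, 2031 is Saturday; May 4, 2031 is Sunday. The next qualifying day is May 5, 2031.
The deadline is May 5, 2031; the filing on April 28, 2031 is on or before that date.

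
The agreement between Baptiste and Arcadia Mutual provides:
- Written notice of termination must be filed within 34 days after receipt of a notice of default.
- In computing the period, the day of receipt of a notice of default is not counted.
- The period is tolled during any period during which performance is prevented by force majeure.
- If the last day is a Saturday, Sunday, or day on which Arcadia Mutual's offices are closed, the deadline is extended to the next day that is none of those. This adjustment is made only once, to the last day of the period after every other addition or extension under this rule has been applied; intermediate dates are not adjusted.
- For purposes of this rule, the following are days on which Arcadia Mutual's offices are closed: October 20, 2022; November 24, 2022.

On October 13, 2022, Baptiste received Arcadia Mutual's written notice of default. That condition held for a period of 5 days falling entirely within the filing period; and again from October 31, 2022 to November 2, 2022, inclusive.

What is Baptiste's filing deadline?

34 days after October 13, 2022 is November 16, 2022.
Tolling adds 5 days: November 16, 2022 + 5 days = November 21, 2022.
From October 31, 2022 through November 2, 2022 inclusive is 3 days; tolling adds 3 days: November 21, 2022 + 3 days = November 24, 2022.
November 24, 2022 is a listed holiday. The next qualifying day is November 25, 2022.

November 25, 2022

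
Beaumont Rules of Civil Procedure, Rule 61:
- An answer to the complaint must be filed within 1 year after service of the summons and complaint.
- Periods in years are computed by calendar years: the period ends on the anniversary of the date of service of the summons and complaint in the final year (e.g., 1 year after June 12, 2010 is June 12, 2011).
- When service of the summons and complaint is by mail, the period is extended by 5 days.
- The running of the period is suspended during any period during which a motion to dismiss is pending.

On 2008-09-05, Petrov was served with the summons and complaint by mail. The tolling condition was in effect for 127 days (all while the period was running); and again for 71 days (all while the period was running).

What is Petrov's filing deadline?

March 27, 2010

1 year after 2008-09-05 is September 5, 2009.
Service was by mail, adding 5 days: September 5, 2009 + 5 days = September 10, 2009.
Tolling adds 127 days: September 10, 2009 + 127 days = January 15, 2010.
Tolling adds 71 days: January 15, 2010 + 71 days = March 27, 2010.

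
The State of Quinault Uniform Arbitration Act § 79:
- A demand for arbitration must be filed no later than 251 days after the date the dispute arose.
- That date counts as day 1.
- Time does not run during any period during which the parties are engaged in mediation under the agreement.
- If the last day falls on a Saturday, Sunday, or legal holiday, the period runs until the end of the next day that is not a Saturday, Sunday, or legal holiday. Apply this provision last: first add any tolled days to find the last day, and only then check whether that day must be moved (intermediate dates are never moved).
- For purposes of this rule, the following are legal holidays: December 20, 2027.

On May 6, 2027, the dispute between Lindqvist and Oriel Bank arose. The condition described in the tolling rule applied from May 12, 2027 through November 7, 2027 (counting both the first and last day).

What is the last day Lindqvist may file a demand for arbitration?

July 10, 2028

Counting May 6, 2027 as day 1, day 251 is January 11, 2028.
From May 12, 2027 through November 7, 2027 inclusive is 180 days; tolling adds 180 days: January 11, 2028 + 180 days = July 9, 2028.
July 9, 2028 is Sunday. The next qualifying day is July 10, 2028.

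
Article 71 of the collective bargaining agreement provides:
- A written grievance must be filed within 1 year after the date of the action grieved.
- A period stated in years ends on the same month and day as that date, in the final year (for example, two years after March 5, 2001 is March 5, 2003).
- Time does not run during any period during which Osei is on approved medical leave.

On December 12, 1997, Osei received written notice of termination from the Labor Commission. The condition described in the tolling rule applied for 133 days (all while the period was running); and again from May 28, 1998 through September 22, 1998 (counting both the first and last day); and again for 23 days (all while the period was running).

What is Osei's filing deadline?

September 12, 1999

1 year after December 12, 1997 is December 12, 1998.
Tolling adds 133 days: December 12, 1998 + 133 days = April 24, 1999.
From May 28, 1998 through September 22, 1998 inclusive is 118 days; tolling adds 118 days: April 24, 1999 + 118 days = August 20, 1999.
Tolling adds 23 days: August 20, 1999 + 23 days = September 12, 1999.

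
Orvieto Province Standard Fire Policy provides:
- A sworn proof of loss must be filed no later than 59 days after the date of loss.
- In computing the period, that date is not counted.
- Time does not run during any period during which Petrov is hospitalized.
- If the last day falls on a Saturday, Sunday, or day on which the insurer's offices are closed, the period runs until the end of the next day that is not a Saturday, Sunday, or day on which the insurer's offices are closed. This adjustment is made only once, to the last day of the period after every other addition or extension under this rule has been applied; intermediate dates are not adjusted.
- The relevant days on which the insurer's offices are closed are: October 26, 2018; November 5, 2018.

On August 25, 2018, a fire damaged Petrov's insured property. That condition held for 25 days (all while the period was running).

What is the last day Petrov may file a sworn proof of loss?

November 19, 2018

59 days after August 25, 2018 is October 23, 2018.
Tolling adds 25 days: October 23, 2018 + 25 days = November 17, 2018.
November 17, 2018 is Saturday; November 18, 2018 is Sunday. The next qualifying day is November 19, 2018.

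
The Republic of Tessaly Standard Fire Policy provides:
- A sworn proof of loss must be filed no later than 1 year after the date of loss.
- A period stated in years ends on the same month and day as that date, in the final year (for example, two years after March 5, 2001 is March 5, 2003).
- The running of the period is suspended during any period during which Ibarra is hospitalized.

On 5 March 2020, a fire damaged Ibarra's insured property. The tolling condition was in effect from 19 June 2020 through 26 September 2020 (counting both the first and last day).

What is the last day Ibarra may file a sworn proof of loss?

1 year after 5 March 2020 is March 5, 2021.
From June 19, 2020 through September 26, 2020 inclusive is 100 days; tolling adds 100 days: March 5, 2021 + 100 days = June 13, 2021.

June 13, 2021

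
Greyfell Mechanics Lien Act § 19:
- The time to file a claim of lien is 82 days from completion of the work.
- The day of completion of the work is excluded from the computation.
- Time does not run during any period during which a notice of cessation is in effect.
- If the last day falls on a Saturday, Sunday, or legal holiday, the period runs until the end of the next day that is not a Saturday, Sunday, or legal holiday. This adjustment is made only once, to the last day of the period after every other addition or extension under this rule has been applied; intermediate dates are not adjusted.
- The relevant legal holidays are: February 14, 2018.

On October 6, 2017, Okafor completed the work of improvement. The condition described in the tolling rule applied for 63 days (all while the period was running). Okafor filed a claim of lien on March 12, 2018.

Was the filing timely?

No

82 days after October 6, 2017 is December 27, 2017.
Tolling adds 63 days: December 27, 2017 + 63 days = February 28, 2018.
February 28, 2018 is a Wednesday and not a legal holiday, so no extension applies.
The deadline is February 28, 2018; the filing on March 12, 2018 is after that date.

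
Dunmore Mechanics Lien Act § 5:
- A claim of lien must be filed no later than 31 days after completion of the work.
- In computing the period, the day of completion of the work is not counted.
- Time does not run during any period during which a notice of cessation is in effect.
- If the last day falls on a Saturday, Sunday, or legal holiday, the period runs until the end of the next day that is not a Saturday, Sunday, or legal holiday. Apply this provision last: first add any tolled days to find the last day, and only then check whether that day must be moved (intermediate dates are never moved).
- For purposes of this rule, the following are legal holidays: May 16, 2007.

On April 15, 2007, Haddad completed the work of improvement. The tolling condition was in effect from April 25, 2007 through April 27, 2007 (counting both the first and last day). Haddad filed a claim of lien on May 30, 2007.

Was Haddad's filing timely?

31 days after April 15, 2007 is May 16, 2007.
From April 25, 2007 through April 27, 2007 inclusive is 3 days; tolling adds 3 days: May 16, 2007 + 3 days = May 19, 2007.
May 19, 2007 is Saturday; May 20, 2007 is Sunday. The next qualifying day is May 21, 2007.
The deadline is May 21, 2007; the filing on May 30, 2007 is after that date.

No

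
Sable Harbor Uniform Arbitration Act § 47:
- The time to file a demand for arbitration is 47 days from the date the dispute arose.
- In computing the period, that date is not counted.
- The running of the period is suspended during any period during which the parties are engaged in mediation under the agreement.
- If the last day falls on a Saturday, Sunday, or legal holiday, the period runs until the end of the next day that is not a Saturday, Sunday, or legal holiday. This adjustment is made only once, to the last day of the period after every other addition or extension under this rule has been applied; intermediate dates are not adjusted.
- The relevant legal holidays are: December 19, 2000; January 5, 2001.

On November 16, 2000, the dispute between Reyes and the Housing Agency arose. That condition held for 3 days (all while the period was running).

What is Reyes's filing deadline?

January 8, 2001

47 days after November 16, 2000 is January 2, 2001.
Tolling adds 3 days: January 2, 2001 + 3 days = January 5, 2001.
January 5, 2001 is a listed holiday; January 6, 2001 is Saturday; January 7, 2001 is Sunday. The next qualifying day is January 8, 2001.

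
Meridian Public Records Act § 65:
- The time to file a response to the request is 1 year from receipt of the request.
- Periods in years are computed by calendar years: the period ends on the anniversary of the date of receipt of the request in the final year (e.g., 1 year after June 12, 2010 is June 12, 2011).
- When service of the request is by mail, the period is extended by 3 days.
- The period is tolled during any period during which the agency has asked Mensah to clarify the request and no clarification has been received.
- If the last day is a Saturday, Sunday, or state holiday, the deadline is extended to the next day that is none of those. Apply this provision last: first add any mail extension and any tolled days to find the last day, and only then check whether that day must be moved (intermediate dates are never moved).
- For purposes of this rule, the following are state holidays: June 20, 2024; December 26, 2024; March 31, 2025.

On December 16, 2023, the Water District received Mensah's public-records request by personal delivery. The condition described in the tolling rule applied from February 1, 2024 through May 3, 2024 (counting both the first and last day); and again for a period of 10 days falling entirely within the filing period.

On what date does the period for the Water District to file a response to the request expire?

April 1, 2025

1 year after December 16, 2023 is December 16, 2024.
Service was not by mail, so no mail extension applies.
From February 1, 2024 through May 3, 2024 inclusive is 93 days; tolling adds 93 days: December 16, 2024 + 93 days = March 19, 2025.
Tolling adds 10 days: March 19, 2025 + 10 days = March 29, 2025.
March 29, 2025 is Saturday; March 30, 2025 is Sunday; March 31, 2025 is a listed holiday. The next qualifying day is April 1, 2025.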